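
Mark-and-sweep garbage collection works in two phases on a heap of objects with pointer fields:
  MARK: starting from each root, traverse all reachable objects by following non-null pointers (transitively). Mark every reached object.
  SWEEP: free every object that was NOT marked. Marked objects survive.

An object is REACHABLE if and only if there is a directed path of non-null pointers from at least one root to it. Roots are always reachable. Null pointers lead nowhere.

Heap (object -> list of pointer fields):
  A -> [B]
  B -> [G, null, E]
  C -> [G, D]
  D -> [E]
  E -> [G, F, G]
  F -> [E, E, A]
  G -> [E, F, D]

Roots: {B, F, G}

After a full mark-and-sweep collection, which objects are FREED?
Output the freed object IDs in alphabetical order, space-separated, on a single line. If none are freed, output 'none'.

Answer: C

Derivation:
Roots: B F G
Mark B: refs=G null E, marked=B
Mark F: refs=E E A, marked=B F
Mark G: refs=E F D, marked=B F G
Mark E: refs=G F G, marked=B E F G
Mark A: refs=B, marked=A B E F G
Mark D: refs=E, marked=A B D E F G
Unmarked (collected): C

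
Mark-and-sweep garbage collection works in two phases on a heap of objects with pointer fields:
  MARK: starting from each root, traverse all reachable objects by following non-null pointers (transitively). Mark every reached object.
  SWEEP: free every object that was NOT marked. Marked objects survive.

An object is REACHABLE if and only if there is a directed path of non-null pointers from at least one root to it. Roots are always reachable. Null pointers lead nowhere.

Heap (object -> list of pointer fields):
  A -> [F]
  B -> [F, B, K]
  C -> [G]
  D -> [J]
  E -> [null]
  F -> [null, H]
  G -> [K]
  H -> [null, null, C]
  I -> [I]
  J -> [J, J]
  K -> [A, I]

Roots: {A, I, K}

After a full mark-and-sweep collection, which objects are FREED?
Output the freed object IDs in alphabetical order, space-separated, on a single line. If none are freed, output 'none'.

Answer: B D E J

Derivation:
Roots: A I K
Mark A: refs=F, marked=A
Mark I: refs=I, marked=A I
Mark K: refs=A I, marked=A I K
Mark F: refs=null H, marked=A F I K
Mark H: refs=null null C, marked=A F H I K
Mark C: refs=G, marked=A C F H I K
Mark G: refs=K, marked=A C F G H I K
Unmarked (collected): B D E J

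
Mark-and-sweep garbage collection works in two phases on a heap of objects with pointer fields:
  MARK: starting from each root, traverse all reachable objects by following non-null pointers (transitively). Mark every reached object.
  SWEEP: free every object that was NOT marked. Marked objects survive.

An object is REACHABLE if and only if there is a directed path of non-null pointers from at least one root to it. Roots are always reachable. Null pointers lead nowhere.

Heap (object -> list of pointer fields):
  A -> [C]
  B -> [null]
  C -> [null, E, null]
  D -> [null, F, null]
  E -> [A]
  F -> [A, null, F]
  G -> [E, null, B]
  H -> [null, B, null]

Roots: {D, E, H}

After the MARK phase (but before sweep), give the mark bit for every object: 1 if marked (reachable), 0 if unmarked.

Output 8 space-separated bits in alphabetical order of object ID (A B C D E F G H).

Roots: D E H
Mark D: refs=null F null, marked=D
Mark E: refs=A, marked=D E
Mark H: refs=null B null, marked=D E H
Mark F: refs=A null F, marked=D E F H
Mark A: refs=C, marked=A D E F H
Mark B: refs=null, marked=A B D E F H
Mark C: refs=null E null, marked=A B C D E F H
Unmarked (collected): G

Answer: 1 1 1 1 1 1 0 1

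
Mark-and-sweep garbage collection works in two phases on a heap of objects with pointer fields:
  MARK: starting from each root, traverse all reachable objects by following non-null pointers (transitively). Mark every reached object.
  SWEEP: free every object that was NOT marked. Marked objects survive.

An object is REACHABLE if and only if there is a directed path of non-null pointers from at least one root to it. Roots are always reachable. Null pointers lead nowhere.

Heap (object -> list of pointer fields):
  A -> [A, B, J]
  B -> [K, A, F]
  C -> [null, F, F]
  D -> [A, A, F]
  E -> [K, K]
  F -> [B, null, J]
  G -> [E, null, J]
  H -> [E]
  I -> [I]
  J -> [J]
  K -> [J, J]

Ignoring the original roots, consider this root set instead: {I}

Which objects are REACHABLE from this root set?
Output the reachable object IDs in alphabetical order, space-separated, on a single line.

Roots: I
Mark I: refs=I, marked=I
Unmarked (collected): A B C D E F G H J K

Answer: I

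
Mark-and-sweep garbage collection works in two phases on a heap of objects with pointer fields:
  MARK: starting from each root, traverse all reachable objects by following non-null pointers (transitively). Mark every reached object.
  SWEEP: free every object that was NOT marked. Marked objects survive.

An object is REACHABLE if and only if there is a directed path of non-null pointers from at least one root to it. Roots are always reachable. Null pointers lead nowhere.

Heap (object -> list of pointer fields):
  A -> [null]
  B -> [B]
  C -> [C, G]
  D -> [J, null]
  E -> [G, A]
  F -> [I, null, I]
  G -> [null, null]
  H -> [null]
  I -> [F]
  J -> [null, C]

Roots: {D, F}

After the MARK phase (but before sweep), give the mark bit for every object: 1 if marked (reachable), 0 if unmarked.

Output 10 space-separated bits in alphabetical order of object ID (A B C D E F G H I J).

Roots: D F
Mark D: refs=J null, marked=D
Mark F: refs=I null I, marked=D F
Mark J: refs=null C, marked=D F J
Mark I: refs=F, marked=D F I J
Mark C: refs=C G, marked=C D F I J
Mark G: refs=null null, marked=C D F G I J
Unmarked (collected): A B E H

Answer: 0 0 1 1 0 1 1 0 1 1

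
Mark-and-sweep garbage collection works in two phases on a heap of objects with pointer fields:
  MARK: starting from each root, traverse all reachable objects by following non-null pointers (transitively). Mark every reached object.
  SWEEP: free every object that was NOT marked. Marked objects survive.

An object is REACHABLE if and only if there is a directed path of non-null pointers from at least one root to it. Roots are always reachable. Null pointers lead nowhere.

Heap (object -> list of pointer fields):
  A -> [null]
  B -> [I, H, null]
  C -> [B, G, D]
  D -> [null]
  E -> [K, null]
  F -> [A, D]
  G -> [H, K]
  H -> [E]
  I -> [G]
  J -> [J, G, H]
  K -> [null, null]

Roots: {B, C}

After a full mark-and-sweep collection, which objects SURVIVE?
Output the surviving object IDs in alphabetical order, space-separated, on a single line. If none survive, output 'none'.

Answer: B C D E G H I K

Derivation:
Roots: B C
Mark B: refs=I H null, marked=B
Mark C: refs=B G D, marked=B C
Mark I: refs=G, marked=B C I
Mark H: refs=E, marked=B C H I
Mark G: refs=H K, marked=B C G H I
Mark D: refs=null, marked=B C D G H I
Mark E: refs=K null, marked=B C D E G H I
Mark K: refs=null null, marked=B C D E G H I K
Unmarked (collected): A F J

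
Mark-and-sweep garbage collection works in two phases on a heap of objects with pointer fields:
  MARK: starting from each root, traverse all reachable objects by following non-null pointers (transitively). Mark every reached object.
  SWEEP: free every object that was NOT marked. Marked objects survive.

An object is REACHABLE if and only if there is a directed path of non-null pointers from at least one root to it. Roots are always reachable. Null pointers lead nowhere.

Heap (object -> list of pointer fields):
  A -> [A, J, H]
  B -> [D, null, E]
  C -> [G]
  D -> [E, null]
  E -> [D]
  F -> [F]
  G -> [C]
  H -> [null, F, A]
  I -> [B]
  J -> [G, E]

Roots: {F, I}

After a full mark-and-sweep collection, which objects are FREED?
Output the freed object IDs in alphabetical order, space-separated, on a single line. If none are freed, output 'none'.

Answer: A C G H J

Derivation:
Roots: F I
Mark F: refs=F, marked=F
Mark I: refs=B, marked=F I
Mark B: refs=D null E, marked=B F I
Mark D: refs=E null, marked=B D F I
Mark E: refs=D, marked=B D E F I
Unmarked (collected): A C G H J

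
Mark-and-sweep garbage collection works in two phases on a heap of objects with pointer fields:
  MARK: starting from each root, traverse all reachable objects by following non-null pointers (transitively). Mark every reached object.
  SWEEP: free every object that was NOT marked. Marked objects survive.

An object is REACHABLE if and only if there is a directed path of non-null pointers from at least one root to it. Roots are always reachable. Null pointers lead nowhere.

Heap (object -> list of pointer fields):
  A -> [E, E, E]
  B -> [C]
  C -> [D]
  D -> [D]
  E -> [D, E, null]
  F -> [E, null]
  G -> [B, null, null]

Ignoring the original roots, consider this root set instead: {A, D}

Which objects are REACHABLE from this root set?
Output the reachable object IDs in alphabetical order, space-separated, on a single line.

Answer: A D E

Derivation:
Roots: A D
Mark A: refs=E E E, marked=A
Mark D: refs=D, marked=A D
Mark E: refs=D E null, marked=A D E
Unmarked (collected): B C F G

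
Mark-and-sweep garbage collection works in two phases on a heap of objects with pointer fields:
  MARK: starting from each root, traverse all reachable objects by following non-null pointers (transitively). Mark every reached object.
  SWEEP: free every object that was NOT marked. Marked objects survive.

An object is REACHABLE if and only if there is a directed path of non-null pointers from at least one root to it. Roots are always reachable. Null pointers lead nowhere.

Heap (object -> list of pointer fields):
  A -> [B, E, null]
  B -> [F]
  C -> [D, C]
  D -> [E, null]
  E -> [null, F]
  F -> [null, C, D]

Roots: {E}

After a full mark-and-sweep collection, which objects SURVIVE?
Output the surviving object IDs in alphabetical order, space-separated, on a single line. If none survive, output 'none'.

Answer: C D E F

Derivation:
Roots: E
Mark E: refs=null F, marked=E
Mark F: refs=null C D, marked=E F
Mark C: refs=D C, marked=C E F
Mark D: refs=E null, marked=C D E F
Unmarked (collected): A B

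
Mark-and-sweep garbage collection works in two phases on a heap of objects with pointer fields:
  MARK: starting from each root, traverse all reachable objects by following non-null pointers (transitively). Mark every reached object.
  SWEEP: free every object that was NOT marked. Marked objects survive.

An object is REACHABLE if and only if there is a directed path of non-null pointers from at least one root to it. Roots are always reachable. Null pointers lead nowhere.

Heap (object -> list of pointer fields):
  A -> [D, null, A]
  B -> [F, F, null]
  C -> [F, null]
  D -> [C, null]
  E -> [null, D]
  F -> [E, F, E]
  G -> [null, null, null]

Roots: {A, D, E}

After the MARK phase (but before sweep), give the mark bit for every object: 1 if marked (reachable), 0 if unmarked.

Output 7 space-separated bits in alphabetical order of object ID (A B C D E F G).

Roots: A D E
Mark A: refs=D null A, marked=A
Mark D: refs=C null, marked=A D
Mark E: refs=null D, marked=A D E
Mark C: refs=F null, marked=A C D E
Mark F: refs=E F E, marked=A C D E F
Unmarked (collected): B G

Answer: 1 0 1 1 1 1 0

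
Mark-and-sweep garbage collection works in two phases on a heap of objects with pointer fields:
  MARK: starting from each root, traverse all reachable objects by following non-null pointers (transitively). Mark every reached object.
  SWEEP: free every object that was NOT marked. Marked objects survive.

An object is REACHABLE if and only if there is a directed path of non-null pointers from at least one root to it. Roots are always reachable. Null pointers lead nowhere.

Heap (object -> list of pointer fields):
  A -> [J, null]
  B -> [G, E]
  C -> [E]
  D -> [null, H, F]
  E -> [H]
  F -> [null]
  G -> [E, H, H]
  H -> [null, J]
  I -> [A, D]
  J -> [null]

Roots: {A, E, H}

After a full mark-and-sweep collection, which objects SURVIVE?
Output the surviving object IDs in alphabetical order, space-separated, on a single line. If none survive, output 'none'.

Answer: A E H J

Derivation:
Roots: A E H
Mark A: refs=J null, marked=A
Mark E: refs=H, marked=A E
Mark H: refs=null J, marked=A E H
Mark J: refs=null, marked=A E H J
Unmarked (collected): B C D F G I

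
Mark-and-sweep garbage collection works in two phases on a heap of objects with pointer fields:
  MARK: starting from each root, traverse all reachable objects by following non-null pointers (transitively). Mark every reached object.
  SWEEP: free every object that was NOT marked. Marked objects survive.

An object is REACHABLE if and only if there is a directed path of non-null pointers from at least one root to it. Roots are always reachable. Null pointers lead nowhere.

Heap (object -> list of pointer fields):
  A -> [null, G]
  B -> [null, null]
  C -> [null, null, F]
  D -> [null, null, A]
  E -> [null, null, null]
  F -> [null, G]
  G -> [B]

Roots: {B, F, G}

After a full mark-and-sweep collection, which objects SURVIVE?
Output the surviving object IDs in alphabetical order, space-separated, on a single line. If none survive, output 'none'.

Roots: B F G
Mark B: refs=null null, marked=B
Mark F: refs=null G, marked=B F
Mark G: refs=B, marked=B F G
Unmarked (collected): A C D E

Answer: B F G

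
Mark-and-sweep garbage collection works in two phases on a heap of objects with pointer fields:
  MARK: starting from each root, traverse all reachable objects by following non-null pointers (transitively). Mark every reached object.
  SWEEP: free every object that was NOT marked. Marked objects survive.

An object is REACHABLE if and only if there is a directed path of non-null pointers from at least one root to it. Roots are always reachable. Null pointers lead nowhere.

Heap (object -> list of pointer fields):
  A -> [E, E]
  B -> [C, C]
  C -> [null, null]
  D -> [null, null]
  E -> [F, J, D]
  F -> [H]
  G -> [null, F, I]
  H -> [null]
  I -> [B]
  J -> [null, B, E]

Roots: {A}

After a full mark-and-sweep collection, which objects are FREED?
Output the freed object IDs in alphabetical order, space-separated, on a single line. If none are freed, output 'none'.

Answer: G I

Derivation:
Roots: A
Mark A: refs=E E, marked=A
Mark E: refs=F J D, marked=A E
Mark F: refs=H, marked=A E F
Mark J: refs=null B E, marked=A E F J
Mark D: refs=null null, marked=A D E F J
Mark H: refs=null, marked=A D E F H J
Mark B: refs=C C, marked=A B D E F H J
Mark C: refs=null null, marked=A B C D E F H J
Unmarked (collected): G I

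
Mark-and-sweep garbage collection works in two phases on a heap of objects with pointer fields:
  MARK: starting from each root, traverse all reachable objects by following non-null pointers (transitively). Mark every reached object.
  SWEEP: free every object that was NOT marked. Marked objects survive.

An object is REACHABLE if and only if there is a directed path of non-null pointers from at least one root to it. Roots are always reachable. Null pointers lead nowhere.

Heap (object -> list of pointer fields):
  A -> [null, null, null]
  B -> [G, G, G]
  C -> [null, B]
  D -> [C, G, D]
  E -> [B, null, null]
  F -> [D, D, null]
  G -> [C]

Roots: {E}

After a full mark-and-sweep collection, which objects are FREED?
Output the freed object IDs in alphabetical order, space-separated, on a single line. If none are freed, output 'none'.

Answer: A D F

Derivation:
Roots: E
Mark E: refs=B null null, marked=E
Mark B: refs=G G G, marked=B E
Mark G: refs=C, marked=B E G
Mark C: refs=null B, marked=B C E G
Unmarked (collected): A D F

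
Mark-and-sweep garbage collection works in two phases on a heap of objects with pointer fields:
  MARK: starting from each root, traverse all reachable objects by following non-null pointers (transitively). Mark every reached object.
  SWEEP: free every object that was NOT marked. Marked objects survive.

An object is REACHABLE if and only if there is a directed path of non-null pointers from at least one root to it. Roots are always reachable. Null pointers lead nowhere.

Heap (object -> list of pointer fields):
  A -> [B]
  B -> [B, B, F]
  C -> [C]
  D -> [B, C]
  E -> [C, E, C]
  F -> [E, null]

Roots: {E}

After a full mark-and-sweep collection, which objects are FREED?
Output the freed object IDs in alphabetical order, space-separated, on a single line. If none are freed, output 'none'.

Roots: E
Mark E: refs=C E C, marked=E
Mark C: refs=C, marked=C E
Unmarked (collected): A B D F

Answer: A B D F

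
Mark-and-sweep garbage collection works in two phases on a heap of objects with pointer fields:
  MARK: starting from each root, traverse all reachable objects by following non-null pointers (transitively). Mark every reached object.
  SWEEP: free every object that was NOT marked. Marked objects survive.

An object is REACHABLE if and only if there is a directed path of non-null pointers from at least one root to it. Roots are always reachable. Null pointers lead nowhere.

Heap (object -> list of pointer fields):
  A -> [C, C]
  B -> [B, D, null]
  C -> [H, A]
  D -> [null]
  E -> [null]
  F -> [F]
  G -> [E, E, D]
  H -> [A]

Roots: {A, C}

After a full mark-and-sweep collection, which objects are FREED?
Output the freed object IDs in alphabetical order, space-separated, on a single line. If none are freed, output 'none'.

Roots: A C
Mark A: refs=C C, marked=A
Mark C: refs=H A, marked=A C
Mark H: refs=A, marked=A C H
Unmarked (collected): B D E F G

Answer: B D E F G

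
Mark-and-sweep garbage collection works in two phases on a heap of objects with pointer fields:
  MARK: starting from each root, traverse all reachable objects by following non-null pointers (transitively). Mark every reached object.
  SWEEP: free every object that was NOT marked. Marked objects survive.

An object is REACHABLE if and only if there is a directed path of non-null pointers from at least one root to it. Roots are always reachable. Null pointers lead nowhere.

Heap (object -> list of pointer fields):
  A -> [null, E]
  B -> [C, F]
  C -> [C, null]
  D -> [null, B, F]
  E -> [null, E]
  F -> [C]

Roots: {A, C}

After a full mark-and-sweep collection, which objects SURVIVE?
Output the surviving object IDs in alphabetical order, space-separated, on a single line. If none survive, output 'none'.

Roots: A C
Mark A: refs=null E, marked=A
Mark C: refs=C null, marked=A C
Mark E: refs=null E, marked=A C E
Unmarked (collected): B D F

Answer: A C E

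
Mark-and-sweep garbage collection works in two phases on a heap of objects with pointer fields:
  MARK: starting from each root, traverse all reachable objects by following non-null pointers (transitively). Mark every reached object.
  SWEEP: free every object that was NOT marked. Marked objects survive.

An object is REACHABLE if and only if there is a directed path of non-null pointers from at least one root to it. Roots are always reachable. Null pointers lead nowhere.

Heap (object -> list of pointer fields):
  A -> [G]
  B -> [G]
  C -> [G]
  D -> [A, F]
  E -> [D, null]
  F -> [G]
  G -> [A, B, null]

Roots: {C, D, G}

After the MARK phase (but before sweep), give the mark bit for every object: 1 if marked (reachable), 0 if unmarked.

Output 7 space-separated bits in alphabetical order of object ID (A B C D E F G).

Answer: 1 1 1 1 0 1 1

Derivation:
Roots: C D G
Mark C: refs=G, marked=C
Mark D: refs=A F, marked=C D
Mark G: refs=A B null, marked=C D G
Mark A: refs=G, marked=A C D G
Mark F: refs=G, marked=A C D F G
Mark B: refs=G, marked=A B C D F G
Unmarked (collected): E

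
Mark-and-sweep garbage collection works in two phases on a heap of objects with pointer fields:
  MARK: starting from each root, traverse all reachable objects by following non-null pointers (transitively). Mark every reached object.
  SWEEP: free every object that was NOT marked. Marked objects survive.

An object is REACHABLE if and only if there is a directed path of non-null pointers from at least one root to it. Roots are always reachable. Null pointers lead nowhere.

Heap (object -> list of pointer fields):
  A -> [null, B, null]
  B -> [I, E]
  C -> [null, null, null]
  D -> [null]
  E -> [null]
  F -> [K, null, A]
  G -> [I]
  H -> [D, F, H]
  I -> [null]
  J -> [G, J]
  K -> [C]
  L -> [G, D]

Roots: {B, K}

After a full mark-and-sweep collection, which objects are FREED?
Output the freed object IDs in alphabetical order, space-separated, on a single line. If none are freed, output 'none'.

Roots: B K
Mark B: refs=I E, marked=B
Mark K: refs=C, marked=B K
Mark I: refs=null, marked=B I K
Mark E: refs=null, marked=B E I K
Mark C: refs=null null null, marked=B C E I K
Unmarked (collected): A D F G H J L

Answer: A D F G H J L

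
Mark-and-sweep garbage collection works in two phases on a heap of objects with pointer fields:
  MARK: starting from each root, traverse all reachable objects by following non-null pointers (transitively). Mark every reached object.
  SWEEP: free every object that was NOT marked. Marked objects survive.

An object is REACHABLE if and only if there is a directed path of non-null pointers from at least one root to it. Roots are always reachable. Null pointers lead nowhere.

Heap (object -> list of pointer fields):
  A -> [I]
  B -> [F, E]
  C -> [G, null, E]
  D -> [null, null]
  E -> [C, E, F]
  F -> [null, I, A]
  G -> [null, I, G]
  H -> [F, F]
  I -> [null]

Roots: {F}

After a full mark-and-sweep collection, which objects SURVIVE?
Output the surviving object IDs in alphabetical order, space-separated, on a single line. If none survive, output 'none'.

Roots: F
Mark F: refs=null I A, marked=F
Mark I: refs=null, marked=F I
Mark A: refs=I, marked=A F I
Unmarked (collected): B C D E G H

Answer: A F I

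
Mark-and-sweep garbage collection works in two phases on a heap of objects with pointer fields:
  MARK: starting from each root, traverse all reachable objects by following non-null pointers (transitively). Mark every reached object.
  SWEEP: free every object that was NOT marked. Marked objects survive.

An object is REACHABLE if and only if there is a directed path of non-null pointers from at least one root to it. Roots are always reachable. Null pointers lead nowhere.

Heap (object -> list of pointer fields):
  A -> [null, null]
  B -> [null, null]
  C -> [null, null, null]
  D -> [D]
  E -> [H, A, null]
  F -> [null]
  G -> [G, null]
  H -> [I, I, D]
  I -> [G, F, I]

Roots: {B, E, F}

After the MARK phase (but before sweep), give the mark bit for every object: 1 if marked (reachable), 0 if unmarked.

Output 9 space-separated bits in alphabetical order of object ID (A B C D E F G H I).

Roots: B E F
Mark B: refs=null null, marked=B
Mark E: refs=H A null, marked=B E
Mark F: refs=null, marked=B E F
Mark H: refs=I I D, marked=B E F H
Mark A: refs=null null, marked=A B E F H
Mark I: refs=G F I, marked=A B E F H I
Mark D: refs=D, marked=A B D E F H I
Mark G: refs=G null, marked=A B D E F G H I
Unmarked (collected): C

Answer: 1 1 0 1 1 1 1 1 1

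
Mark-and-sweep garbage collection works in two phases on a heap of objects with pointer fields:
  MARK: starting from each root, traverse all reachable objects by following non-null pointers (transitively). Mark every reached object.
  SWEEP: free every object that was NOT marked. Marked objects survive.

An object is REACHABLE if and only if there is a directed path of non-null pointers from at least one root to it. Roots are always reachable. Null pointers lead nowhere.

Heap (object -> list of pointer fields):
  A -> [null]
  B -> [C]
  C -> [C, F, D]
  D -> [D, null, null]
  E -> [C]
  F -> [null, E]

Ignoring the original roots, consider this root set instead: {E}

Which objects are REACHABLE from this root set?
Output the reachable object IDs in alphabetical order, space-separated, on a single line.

Answer: C D E F

Derivation:
Roots: E
Mark E: refs=C, marked=E
Mark C: refs=C F D, marked=C E
Mark F: refs=null E, marked=C E F
Mark D: refs=D null null, marked=C D E F
Unmarked (collected): A B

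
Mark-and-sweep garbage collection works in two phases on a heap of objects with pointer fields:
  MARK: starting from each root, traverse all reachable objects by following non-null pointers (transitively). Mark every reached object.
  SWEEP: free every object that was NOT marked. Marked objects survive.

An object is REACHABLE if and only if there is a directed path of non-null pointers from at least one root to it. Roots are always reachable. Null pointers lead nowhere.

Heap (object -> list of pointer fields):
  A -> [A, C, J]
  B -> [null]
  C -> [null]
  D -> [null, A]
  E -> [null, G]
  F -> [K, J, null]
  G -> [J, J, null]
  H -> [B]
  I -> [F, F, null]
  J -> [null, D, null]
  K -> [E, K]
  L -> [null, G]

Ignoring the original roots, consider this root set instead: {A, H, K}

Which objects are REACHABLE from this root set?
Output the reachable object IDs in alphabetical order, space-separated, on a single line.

Roots: A H K
Mark A: refs=A C J, marked=A
Mark H: refs=B, marked=A H
Mark K: refs=E K, marked=A H K
Mark C: refs=null, marked=A C H K
Mark J: refs=null D null, marked=A C H J K
Mark B: refs=null, marked=A B C H J K
Mark E: refs=null G, marked=A B C E H J K
Mark D: refs=null A, marked=A B C D E H J K
Mark G: refs=J J null, marked=A B C D E G H J K
Unmarked (collected): F I L

Answer: A B C D E G H J K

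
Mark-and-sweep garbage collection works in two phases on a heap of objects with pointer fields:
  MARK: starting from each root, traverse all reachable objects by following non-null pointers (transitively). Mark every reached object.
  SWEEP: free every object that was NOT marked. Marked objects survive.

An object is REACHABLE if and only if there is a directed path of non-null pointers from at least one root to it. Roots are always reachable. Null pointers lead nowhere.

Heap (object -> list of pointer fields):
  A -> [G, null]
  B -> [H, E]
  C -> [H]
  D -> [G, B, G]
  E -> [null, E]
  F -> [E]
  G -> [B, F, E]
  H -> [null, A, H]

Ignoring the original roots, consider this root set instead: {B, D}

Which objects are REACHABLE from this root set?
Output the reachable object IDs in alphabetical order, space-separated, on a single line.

Answer: A B D E F G H

Derivation:
Roots: B D
Mark B: refs=H E, marked=B
Mark D: refs=G B G, marked=B D
Mark H: refs=null A H, marked=B D H
Mark E: refs=null E, marked=B D E H
Mark G: refs=B F E, marked=B D E G H
Mark A: refs=G null, marked=A B D E G H
Mark F: refs=E, marked=A B D E F G H
Unmarked (collected): C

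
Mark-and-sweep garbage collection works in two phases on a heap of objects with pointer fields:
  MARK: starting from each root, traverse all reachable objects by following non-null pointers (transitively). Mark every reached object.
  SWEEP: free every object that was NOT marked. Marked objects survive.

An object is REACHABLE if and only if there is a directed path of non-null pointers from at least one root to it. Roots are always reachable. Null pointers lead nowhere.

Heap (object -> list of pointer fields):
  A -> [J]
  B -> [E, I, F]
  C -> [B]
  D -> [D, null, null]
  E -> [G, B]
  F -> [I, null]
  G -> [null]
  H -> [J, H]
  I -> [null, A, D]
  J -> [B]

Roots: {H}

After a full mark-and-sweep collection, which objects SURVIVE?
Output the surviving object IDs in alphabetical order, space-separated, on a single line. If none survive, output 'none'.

Answer: A B D E F G H I J

Derivation:
Roots: H
Mark H: refs=J H, marked=H
Mark J: refs=B, marked=H J
Mark B: refs=E I F, marked=B H J
Mark E: refs=G B, marked=B E H J
Mark I: refs=null A D, marked=B E H I J
Mark F: refs=I null, marked=B E F H I J
Mark G: refs=null, marked=B E F G H I J
Mark A: refs=J, marked=A B E F G H I J
Mark D: refs=D null null, marked=A B D E F G H I J
Unmarked (collected): C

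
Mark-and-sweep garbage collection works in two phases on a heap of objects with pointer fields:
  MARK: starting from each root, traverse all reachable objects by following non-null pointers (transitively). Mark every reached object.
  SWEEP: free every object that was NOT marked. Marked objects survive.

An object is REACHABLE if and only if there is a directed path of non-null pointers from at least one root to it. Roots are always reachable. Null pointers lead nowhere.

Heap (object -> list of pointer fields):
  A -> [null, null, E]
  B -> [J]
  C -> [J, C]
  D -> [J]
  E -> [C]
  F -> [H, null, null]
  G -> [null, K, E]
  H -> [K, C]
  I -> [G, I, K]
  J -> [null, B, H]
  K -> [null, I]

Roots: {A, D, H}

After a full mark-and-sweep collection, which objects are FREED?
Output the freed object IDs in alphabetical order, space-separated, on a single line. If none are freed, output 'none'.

Roots: A D H
Mark A: refs=null null E, marked=A
Mark D: refs=J, marked=A D
Mark H: refs=K C, marked=A D H
Mark E: refs=C, marked=A D E H
Mark J: refs=null B H, marked=A D E H J
Mark K: refs=null I, marked=A D E H J K
Mark C: refs=J C, marked=A C D E H J K
Mark B: refs=J, marked=A B C D E H J K
Mark I: refs=G I K, marked=A B C D E H I J K
Mark G: refs=null K E, marked=A B C D E G H I J K
Unmarked (collected): F

Answer: F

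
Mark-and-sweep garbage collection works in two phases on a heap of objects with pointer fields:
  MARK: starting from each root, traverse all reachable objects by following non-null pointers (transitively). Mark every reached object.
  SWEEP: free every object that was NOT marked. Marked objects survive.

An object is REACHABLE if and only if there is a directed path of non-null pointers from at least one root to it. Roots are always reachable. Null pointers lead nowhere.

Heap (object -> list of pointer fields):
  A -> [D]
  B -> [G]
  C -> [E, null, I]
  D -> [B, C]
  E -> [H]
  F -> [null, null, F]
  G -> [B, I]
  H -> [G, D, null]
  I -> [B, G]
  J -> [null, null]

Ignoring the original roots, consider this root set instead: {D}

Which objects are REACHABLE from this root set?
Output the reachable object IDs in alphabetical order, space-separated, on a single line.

Answer: B C D E G H I

Derivation:
Roots: D
Mark D: refs=B C, marked=D
Mark B: refs=G, marked=B D
Mark C: refs=E null I, marked=B C D
Mark G: refs=B I, marked=B C D G
Mark E: refs=H, marked=B C D E G
Mark I: refs=B G, marked=B C D E G I
Mark H: refs=G D null, marked=B C D E G H I
Unmarked (collected): A F J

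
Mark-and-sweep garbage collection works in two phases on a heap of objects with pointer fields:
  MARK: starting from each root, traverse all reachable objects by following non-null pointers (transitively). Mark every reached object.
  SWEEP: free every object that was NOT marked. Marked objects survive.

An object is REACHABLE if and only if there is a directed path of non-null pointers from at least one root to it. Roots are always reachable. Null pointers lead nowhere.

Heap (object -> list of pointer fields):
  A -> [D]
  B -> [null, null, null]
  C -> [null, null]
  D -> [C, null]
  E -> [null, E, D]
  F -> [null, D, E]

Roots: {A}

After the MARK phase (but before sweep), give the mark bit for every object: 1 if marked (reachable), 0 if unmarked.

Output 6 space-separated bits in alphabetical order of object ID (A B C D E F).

Roots: A
Mark A: refs=D, marked=A
Mark D: refs=C null, marked=A D
Mark C: refs=null null, marked=A C D
Unmarked (collected): B E F

Answer: 1 0 1 1 0 0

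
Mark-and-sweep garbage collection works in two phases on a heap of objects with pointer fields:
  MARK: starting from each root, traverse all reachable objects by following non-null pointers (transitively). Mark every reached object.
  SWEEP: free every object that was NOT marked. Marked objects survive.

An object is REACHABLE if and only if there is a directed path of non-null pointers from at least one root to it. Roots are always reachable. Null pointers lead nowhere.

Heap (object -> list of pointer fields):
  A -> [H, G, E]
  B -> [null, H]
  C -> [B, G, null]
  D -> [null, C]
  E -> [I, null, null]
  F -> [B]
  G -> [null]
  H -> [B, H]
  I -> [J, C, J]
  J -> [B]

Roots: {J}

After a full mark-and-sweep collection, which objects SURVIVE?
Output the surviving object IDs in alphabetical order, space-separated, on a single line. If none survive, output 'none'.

Answer: B H J

Derivation:
Roots: J
Mark J: refs=B, marked=J
Mark B: refs=null H, marked=B J
Mark H: refs=B H, marked=B H J
Unmarked (collected): A C D E F G I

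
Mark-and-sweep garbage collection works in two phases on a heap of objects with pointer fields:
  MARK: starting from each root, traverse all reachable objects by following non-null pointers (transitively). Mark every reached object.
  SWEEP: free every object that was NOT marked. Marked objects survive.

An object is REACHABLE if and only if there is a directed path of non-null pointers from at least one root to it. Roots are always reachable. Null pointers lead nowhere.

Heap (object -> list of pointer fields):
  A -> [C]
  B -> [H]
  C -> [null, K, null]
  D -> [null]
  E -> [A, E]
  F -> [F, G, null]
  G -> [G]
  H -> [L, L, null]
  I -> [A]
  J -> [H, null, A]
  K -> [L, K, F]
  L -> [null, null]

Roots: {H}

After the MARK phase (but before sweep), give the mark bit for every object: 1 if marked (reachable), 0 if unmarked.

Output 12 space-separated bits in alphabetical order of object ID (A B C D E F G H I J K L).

Roots: H
Mark H: refs=L L null, marked=H
Mark L: refs=null null, marked=H L
Unmarked (collected): A B C D E F G I J K

Answer: 0 0 0 0 0 0 0 1 0 0 0 1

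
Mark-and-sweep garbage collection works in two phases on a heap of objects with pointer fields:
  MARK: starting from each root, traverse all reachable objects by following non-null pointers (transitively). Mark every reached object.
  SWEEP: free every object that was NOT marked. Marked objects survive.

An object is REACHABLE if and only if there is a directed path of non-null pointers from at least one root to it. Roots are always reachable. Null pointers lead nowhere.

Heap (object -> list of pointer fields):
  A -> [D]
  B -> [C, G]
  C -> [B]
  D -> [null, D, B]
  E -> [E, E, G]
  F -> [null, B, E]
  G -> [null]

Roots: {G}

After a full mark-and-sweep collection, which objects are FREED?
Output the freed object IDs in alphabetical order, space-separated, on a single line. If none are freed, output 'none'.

Answer: A B C D E F

Derivation:
Roots: G
Mark G: refs=null, marked=G
Unmarked (collected): A B C D E F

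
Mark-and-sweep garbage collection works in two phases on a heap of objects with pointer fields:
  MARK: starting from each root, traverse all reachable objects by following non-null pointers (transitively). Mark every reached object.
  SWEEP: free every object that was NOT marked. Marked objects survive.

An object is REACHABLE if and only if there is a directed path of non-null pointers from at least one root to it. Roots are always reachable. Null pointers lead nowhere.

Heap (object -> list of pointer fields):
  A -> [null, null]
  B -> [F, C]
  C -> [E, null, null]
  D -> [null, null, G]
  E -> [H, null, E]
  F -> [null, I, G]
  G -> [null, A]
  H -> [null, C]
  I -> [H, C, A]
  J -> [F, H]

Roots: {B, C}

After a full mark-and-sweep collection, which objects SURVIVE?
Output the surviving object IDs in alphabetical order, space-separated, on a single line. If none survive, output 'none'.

Roots: B C
Mark B: refs=F C, marked=B
Mark C: refs=E null null, marked=B C
Mark F: refs=null I G, marked=B C F
Mark E: refs=H null E, marked=B C E F
Mark I: refs=H C A, marked=B C E F I
Mark G: refs=null A, marked=B C E F G I
Mark H: refs=null C, marked=B C E F G H I
Mark A: refs=null null, marked=A B C E F G H I
Unmarked (collected): D J

Answer: A B C E F G H I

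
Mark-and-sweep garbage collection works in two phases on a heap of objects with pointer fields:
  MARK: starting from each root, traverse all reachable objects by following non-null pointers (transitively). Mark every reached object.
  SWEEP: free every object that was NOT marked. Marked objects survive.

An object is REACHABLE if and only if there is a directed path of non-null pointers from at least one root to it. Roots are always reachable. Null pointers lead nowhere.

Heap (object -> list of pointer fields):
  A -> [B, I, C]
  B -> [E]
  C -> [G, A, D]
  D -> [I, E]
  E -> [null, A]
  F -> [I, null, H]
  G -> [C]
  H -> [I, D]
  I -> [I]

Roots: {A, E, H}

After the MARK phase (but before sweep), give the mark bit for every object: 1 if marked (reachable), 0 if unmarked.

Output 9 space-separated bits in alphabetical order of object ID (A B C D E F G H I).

Answer: 1 1 1 1 1 0 1 1 1

Derivation:
Roots: A E H
Mark A: refs=B I C, marked=A
Mark E: refs=null A, marked=A E
Mark H: refs=I D, marked=A E H
Mark B: refs=E, marked=A B E H
Mark I: refs=I, marked=A B E H I
Mark C: refs=G A D, marked=A B C E H I
Mark D: refs=I E, marked=A B C D E H I
Mark G: refs=C, marked=A B C D E G H I
Unmarked (collected): F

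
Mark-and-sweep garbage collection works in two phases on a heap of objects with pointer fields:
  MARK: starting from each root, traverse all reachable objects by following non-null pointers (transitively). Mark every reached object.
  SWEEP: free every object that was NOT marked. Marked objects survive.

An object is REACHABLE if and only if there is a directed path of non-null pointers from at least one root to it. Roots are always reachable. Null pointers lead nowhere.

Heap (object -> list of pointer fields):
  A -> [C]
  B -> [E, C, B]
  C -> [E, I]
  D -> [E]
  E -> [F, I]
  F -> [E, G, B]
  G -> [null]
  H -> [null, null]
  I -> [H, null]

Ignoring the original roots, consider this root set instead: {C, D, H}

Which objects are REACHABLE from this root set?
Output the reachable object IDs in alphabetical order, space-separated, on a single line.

Answer: B C D E F G H I

Derivation:
Roots: C D H
Mark C: refs=E I, marked=C
Mark D: refs=E, marked=C D
Mark H: refs=null null, marked=C D H
Mark E: refs=F I, marked=C D E H
Mark I: refs=H null, marked=C D E H I
Mark F: refs=E G B, marked=C D E F H I
Mark G: refs=null, marked=C D E F G H I
Mark B: refs=E C B, marked=B C D E F G H I
Unmarked (collected): A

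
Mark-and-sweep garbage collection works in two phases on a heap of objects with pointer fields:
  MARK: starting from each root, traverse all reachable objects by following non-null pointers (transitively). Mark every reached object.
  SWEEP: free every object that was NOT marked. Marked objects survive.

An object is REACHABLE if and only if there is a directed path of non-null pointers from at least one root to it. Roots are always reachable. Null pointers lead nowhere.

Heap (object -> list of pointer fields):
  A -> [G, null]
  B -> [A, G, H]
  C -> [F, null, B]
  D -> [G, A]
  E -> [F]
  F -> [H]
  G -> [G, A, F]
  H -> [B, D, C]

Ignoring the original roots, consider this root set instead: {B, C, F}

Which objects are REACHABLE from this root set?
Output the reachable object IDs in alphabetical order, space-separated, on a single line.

Roots: B C F
Mark B: refs=A G H, marked=B
Mark C: refs=F null B, marked=B C
Mark F: refs=H, marked=B C F
Mark A: refs=G null, marked=A B C F
Mark G: refs=G A F, marked=A B C F G
Mark H: refs=B D C, marked=A B C F G H
Mark D: refs=G A, marked=A B C D F G H
Unmarked (collected): E

Answer: A B C D F G H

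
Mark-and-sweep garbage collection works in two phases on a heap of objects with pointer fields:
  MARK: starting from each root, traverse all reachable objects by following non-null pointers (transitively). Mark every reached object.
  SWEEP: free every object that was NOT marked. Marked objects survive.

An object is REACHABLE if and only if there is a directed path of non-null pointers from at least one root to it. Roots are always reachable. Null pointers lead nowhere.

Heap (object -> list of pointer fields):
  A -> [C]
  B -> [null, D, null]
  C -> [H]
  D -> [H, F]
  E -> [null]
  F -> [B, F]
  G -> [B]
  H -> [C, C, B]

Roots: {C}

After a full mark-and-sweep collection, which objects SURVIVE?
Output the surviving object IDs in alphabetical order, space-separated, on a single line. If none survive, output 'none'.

Roots: C
Mark C: refs=H, marked=C
Mark H: refs=C C B, marked=C H
Mark B: refs=null D null, marked=B C H
Mark D: refs=H F, marked=B C D H
Mark F: refs=B F, marked=B C D F H
Unmarked (collected): A E G

Answer: B C D F H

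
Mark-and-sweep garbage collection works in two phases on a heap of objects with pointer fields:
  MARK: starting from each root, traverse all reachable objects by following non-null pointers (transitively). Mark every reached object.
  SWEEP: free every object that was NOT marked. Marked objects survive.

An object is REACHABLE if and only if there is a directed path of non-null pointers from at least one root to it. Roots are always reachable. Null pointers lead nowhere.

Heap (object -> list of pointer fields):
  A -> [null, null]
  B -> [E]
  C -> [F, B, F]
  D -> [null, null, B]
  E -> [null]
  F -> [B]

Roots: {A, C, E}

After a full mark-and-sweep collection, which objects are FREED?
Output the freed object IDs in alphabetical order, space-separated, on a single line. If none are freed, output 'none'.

Answer: D

Derivation:
Roots: A C E
Mark A: refs=null null, marked=A
Mark C: refs=F B F, marked=A C
Mark E: refs=null, marked=A C E
Mark F: refs=B, marked=A C E F
Mark B: refs=E, marked=A B C E F
Unmarked (collected): D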